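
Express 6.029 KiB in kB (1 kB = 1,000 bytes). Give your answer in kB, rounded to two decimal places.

6.17 kB

6.029 KiB × 1,024 bytes/KiB = 6,173.696 bytes
1 kB = 1,000 bytes
6,173.696 / 1,000 = 6.17 kB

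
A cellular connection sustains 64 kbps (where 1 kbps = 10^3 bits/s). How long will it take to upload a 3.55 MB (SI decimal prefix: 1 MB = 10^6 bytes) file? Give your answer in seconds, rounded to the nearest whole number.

444 seconds

3.55 MB = 3,550,000 bytes = 28,400,000 bits
64 kbps = 64,000 bits/s
time = 28,400,000 / 64,000 = 444 s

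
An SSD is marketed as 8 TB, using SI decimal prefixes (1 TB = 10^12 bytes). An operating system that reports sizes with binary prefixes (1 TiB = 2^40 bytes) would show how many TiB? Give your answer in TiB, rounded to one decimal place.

7.3 TiB

8 TB = 8 × 10^12 bytes = 8,000,000,000,000 bytes
1 TiB = 2^40 bytes = 1,099,511,627,776 bytes
8,000,000,000,000 / 1,099,511,627,776 = 7.3 TiB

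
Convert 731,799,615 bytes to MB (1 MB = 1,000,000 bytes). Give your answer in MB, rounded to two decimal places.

731.80 MB

731,799,615 bytes given.
1 MB = 1,000,000 bytes
731,799,615 / 1,000,000 = 731.80 MB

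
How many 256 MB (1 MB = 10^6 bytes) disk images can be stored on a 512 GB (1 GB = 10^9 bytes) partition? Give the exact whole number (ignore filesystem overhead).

2,000

Capacity: 512 GB = 512,000,000,000 bytes
Per item: 256 MB = 256,000,000 bytes
⌊512,000,000,000 / 256,000,000⌋ = 2,000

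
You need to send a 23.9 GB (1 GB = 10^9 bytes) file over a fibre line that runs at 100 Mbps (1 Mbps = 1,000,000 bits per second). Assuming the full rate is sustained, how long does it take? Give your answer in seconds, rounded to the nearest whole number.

1,912 seconds

23.9 GB = 23,900,000,000 bytes = 191,200,000,000 bits
100 Mbps = 100,000,000 bits/s
time = 191,200,000,000 / 100,000,000 = 1,912 s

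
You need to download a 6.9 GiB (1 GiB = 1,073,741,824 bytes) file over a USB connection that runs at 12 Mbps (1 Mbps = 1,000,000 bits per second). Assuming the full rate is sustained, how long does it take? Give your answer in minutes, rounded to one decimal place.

82.3 minutes

6.9 GiB = 7,408,818,585.6 bytes = 59,270,548,684.8 bits
12 Mbps = 12,000,000 bits/s
time = 59,270,548,684.8 / 12,000,000 = 4,939.21 s
4,939.21 s / 60 = 82.3 minutes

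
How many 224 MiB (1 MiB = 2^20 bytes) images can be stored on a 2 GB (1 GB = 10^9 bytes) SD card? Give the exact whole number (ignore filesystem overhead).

Capacity: 2 GB = 2,000,000,000 bytes
Per item: 224 MiB = 234,881,024 bytes
⌊2,000,000,000 / 234,881,024⌋ = 8

8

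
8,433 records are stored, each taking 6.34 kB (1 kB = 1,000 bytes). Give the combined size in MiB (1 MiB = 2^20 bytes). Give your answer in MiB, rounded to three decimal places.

50.988 MiB

Total = 8,433 × 6.34 kB = 53465.22 kB
= 53465.22 × 1,000 bytes = 53,465,220 bytes
1 MiB = 1,048,576 bytes
53,465,220 / 1,048,576 = 50.988 MiB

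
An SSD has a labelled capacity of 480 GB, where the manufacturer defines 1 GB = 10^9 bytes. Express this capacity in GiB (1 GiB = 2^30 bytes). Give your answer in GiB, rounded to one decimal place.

480 GB = 480 × 10^9 bytes = 480,000,000,000 bytes
1 GiB = 1,073,741,824 bytes
480,000,000,000 / 1,073,741,824 = 447.0 GiB

447.0 GiB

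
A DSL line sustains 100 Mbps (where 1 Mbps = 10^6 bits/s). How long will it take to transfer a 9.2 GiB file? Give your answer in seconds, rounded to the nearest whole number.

9.2 GiB = 9,878,424,780.8 bytes = 79,027,398,246.4 bits
100 Mbps = 100,000,000 bits/s
time = 79,027,398,246.4 / 100,000,000 = 790 s

790 seconds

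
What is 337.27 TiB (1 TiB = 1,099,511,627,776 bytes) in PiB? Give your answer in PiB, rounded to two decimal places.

0.33 PiB

337.27 TiB × 1,099,511,627,776 bytes/TiB = 370,832,286,700,011.52 bytes
1 PiB = 1,125,899,906,842,624 bytes
370,832,286,700,011.52 / 1,125,899,906,842,624 = 0.33 PiB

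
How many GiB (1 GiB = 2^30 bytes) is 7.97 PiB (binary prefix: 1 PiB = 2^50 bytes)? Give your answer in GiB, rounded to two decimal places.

8,357,150.72 GiB

7.97 PiB × 1,125,899,906,842,624 bytes/PiB = 8,973,422,257,535,713.28 bytes
1 GiB = 2^30 bytes = 1,073,741,824 bytes
8,973,422,257,535,713.28 / 1,073,741,824 = 8,357,150.72 GiB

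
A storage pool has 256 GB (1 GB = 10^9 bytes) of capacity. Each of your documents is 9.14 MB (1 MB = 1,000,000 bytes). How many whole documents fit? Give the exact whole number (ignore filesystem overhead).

Capacity: 256 GB = 256,000,000,000 bytes
Per item: 9.14 MB = 9,140,000 bytes
⌊256,000,000,000 / 9,140,000⌋ = 28,008

28,008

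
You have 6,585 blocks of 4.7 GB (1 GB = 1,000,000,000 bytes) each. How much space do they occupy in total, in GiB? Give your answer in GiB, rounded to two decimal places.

28,823.97 GiB

Total = 6,585 × 4.7 GB = 30949.5 GB
= 30949.5 × 1,000,000,000 bytes = 30,949,500,000,000 bytes
1 GiB = 1,073,741,824 bytes
30,949,500,000,000 / 1,073,741,824 = 28,823.97 GiB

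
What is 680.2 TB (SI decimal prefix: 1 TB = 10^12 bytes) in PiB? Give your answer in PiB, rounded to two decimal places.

680.2 TB = 680.2 × 10^12 bytes = 680,200,000,000,000 bytes
1 PiB = 2^50 bytes = 1,125,899,906,842,624 bytes
680,200,000,000,000 / 1,125,899,906,842,624 = 0.60 PiB

0.60 PiB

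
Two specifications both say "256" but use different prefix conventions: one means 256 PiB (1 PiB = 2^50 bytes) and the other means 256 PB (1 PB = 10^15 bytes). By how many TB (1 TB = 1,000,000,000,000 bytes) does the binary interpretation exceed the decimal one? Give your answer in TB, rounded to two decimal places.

32,230.38 TB

256 PiB = 256 × 1,125,899,906,842,624 = 288,230,376,151,711,744 bytes
256 PB = 256 × 1,000,000,000,000,000 = 256,000,000,000,000,000 bytes
difference = 32,230,376,151,711,744 bytes
32,230,376,151,711,744 / 1,000,000,000,000 = 32,230.38 TB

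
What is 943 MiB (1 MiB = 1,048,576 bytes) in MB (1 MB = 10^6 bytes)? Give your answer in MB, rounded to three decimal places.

943 MiB × 1,048,576 bytes/MiB = 988,807,168 bytes
1 MB = 1,000,000 bytes
988,807,168 / 1,000,000 = 988.807 MB

988.807 MB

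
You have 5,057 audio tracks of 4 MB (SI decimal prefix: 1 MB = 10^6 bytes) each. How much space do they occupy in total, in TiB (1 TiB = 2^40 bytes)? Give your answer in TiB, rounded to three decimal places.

0.018 TiB

Total = 5,057 × 4 MB = 20,228 MB
= 20,228 × 1,000,000 bytes = 20,228,000,000 bytes
1 TiB = 1,099,511,627,776 bytes
20,228,000,000 / 1,099,511,627,776 = 0.018 TiB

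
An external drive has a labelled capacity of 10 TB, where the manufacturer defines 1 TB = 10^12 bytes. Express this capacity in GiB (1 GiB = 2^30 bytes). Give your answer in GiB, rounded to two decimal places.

9,313.23 GiB

10 TB = 10 × 10^12 bytes = 10,000,000,000,000 bytes
1 GiB = 1,073,741,824 bytes
10,000,000,000,000 / 1,073,741,824 = 9,313.23 GiB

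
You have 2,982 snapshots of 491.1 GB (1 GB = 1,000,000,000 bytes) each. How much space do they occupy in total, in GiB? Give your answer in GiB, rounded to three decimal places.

Total = 2,982 × 491.1 GB = 1464460.2 GB
= 1464460.2 × 1,000,000,000 bytes = 1,464,460,200,000,000 bytes
1 GiB = 1,073,741,824 bytes
1,464,460,200,000,000 / 1,073,741,824 = 1,363,884.844 GiB

1,363,884.844 GiB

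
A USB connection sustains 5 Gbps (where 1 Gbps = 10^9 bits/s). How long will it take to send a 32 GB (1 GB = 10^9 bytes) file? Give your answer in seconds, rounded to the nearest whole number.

51 seconds

32 GB = 32,000,000,000 bytes = 256,000,000,000 bits
5 Gbps = 5,000,000,000 bits/s
time = 256,000,000,000 / 5,000,000,000 = 51 s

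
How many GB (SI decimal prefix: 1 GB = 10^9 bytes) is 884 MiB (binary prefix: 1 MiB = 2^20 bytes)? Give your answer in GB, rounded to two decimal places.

0.93 GB

884 MiB × 1,048,576 bytes/MiB = 926,941,184 bytes
1 GB = 1,000,000,000 bytes
926,941,184 / 1,000,000,000 = 0.93 GB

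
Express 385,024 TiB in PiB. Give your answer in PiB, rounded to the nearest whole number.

376 PiB

385,024 TiB = 385,024 × 2^40 bytes = 423,338,364,972,826,624 bytes
1 PiB = 1,125,899,906,842,624 bytes
423,338,364,972,826,624 / 1,125,899,906,842,624 = 376 PiB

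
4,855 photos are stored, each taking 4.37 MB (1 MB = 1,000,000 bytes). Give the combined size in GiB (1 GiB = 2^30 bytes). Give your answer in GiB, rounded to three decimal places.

19.759 GiB

Total = 4,855 × 4.37 MB = 21216.35 MB
= 21216.35 × 1,000,000 bytes = 21,216,350,000 bytes
1 GiB = 1,073,741,824 bytes
21,216,350,000 / 1,073,741,824 = 19.759 GiB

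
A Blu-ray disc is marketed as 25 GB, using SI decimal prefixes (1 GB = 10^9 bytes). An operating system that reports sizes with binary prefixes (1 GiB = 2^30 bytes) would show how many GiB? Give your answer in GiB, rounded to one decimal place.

23.3 GiB

25 GB × 1,000,000,000 bytes/GB = 25,000,000,000 bytes
1 GiB = 1,073,741,824 bytes
25,000,000,000 / 1,073,741,824 = 23.3 GiB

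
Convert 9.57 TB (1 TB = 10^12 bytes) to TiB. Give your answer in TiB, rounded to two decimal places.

8.70 TiB

9.57 TB = 9.57 × 10^12 bytes = 9,570,000,000,000 bytes
1 TiB = 2^40 bytes = 1,099,511,627,776 bytes
9,570,000,000,000 / 1,099,511,627,776 = 8.70 TiB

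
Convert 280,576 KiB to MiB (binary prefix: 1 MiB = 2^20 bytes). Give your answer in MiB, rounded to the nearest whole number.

280,576 KiB = 280,576 × 2^10 bytes = 287,309,824 bytes
1 MiB = 1,048,576 bytes
287,309,824 / 1,048,576 = 274 MiB

274 MiB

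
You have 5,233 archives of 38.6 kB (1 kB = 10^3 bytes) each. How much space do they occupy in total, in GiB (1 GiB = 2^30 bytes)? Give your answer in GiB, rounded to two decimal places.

0.19 GiB

Total = 5,233 × 38.6 kB = 201993.8 kB
= 201993.8 × 1,000 bytes = 201,993,800 bytes
1 GiB = 1,073,741,824 bytes
201,993,800 / 1,073,741,824 = 0.19 GiB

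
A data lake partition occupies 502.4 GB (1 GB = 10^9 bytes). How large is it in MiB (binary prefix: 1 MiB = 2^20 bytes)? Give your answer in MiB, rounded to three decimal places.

479,125.977 MiB

502.4 GB = 502.4 × 10^9 bytes = 502,400,000,000 bytes
1 MiB = 1,048,576 bytes
502,400,000,000 / 1,048,576 = 479,125.977 MiB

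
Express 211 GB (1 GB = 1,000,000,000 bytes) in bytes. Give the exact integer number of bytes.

211 × 1,000,000,000 = 211,000,000,000 bytes  (1 GB = 10^9 bytes)

211,000,000,000 bytes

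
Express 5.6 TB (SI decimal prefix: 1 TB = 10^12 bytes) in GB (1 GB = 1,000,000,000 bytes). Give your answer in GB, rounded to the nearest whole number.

5.6 TB = 5.6 × 10^12 bytes = 5,600,000,000,000 bytes
1 GB = 10^9 bytes = 1,000,000,000 bytes
5,600,000,000,000 / 1,000,000,000 = 5,600 GB

5,600 GB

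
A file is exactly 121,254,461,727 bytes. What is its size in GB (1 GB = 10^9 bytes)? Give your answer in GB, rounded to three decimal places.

121,254,461,727 bytes given.
1 GB = 10^9 bytes = 1,000,000,000 bytes
121,254,461,727 / 1,000,000,000 = 121.254 GB

121.254 GB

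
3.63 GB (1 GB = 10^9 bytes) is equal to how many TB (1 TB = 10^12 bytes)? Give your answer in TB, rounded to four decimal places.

3.63 GB = 3.63 × 10^9 bytes = 3,630,000,000 bytes
1 TB = 1,000,000,000,000 bytes
3,630,000,000 / 1,000,000,000,000 = 0.0036 TB

0.0036 TB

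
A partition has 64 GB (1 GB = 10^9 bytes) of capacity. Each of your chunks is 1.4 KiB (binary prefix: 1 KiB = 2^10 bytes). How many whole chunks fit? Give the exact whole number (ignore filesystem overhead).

44,642,857

Capacity: 64 GB = 64,000,000,000 bytes
Per item: 1.4 KiB = 1,433.6 bytes
⌊64,000,000,000 / 1,433.6⌋ = 44,642,857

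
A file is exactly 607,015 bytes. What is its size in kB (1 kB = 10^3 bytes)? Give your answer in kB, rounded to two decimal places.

607,015 bytes given.
1 kB = 1,000 bytes
607,015 / 1,000 = 607.02 kB

607.02 kB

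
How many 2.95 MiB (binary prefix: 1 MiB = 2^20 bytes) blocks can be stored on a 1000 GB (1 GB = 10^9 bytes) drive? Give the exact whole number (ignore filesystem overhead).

323,279

Capacity: 1000 GB = 1,000,000,000,000 bytes
Per item: 2.95 MiB = 3,093,299.2 bytes
⌊1,000,000,000,000 / 3,093,299.2⌋ = 323,279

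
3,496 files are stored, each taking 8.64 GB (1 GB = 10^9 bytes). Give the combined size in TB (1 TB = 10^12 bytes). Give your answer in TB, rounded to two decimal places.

30.21 TB

Total = 3,496 × 8.64 GB = 30205.44 GB
= 30205.44 × 1,000,000,000 bytes = 30,205,440,000,000 bytes
1 TB = 1,000,000,000,000 bytes
30,205,440,000,000 / 1,000,000,000,000 = 30.21 TB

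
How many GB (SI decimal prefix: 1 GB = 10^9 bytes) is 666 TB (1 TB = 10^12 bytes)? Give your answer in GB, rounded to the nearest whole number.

666,000 GB

666 TB = 666 × 10^12 bytes = 666,000,000,000,000 bytes
1 GB = 1,000,000,000 bytes
666,000,000,000,000 / 1,000,000,000 = 666,000 GB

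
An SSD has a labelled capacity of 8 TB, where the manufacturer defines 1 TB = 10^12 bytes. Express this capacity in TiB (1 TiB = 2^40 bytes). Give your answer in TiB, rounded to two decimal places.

7.28 TiB

8 TB = 8 × 10^12 bytes = 8,000,000,000,000 bytes
1 TiB = 2^40 bytes = 1,099,511,627,776 bytes
8,000,000,000,000 / 1,099,511,627,776 = 7.28 TiB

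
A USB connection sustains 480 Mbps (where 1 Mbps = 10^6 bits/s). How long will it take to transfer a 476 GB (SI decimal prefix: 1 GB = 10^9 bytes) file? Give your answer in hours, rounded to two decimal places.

476 GB = 476,000,000,000 bytes = 3,808,000,000,000 bits
480 Mbps = 480,000,000 bits/s
time = 3,808,000,000,000 / 480,000,000 = 7,933.3333 s
7,933.3333 s / 3600 = 2.20 hours

2.20 hours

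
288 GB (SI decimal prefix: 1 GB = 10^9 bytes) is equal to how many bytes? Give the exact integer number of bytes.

288,000,000,000 bytes

288 × 1,000,000,000 = 288,000,000,000 bytes  (1 GB = 10^9 bytes)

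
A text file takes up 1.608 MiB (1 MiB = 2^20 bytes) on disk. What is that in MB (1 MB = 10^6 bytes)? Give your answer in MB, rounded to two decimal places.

1.69 MB

1.608 MiB = 1.608 × 2^20 bytes = 1,686,110.208 bytes
1 MB = 10^6 bytes = 1,000,000 bytes
1,686,110.208 / 1,000,000 = 1.69 MB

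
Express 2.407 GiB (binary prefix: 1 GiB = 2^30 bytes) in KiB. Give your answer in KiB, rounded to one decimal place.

2,523,922.4 KiB

2.407 GiB × 1,073,741,824 bytes/GiB = 2,584,496,570.368 bytes
1 KiB = 2^10 bytes = 1,024 bytes
2,584,496,570.368 / 1,024 = 2,523,922.4 KiB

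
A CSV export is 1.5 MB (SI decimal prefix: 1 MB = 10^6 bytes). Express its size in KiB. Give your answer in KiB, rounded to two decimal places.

1.5 MB × 1,000,000 bytes/MB = 1,500,000 bytes
1 KiB = 2^10 bytes = 1,024 bytes
1,500,000 / 1,024 = 1,464.84 KiB

1,464.84 KiB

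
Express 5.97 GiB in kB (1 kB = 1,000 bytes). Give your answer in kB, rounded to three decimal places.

6,410,238.689 kB

5.97 GiB × 1,073,741,824 bytes/GiB = 6,410,238,689.28 bytes
1 kB = 1,000 bytes
6,410,238,689.28 / 1,000 = 6,410,238.689 kB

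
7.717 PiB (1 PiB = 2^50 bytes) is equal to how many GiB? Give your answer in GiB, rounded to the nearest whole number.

7.717 PiB × 1,125,899,906,842,624 bytes/PiB = 8,688,569,581,104,529.408 bytes
1 GiB = 1,073,741,824 bytes
8,688,569,581,104,529.408 / 1,073,741,824 = 8,091,861 GiB

8,091,861 GiB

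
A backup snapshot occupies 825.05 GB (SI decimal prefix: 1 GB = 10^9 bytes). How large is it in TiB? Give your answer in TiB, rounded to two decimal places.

825.05 GB × 1,000,000,000 bytes/GB = 825,050,000,000 bytes
1 TiB = 1,099,511,627,776 bytes
825,050,000,000 / 1,099,511,627,776 = 0.75 TiB

0.75 TiB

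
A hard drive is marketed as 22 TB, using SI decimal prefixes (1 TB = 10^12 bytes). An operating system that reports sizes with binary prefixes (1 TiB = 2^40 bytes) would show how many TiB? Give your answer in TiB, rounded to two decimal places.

22 TB = 22 × 10^12 bytes = 22,000,000,000,000 bytes
1 TiB = 1,099,511,627,776 bytes
22,000,000,000,000 / 1,099,511,627,776 = 20.01 TiB

20.01 TiB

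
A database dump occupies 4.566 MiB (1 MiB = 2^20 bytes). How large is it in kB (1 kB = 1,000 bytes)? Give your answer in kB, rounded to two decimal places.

4,787.80 kB

4.566 MiB × 1,048,576 bytes/MiB = 4,787,798.016 bytes
1 kB = 1,000 bytes
4,787,798.016 / 1,000 = 4,787.80 kB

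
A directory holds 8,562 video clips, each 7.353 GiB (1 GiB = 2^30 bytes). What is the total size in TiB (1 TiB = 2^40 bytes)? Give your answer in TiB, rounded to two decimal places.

61.48 TiB

Total = 8,562 × 7.353 GiB = 62956.386 GiB
= 62956.386 × 1,073,741,824 bytes = 67,598,904,736,088.064 bytes
1 TiB = 1,099,511,627,776 bytes
67,598,904,736,088.064 / 1,099,511,627,776 = 61.48 TiB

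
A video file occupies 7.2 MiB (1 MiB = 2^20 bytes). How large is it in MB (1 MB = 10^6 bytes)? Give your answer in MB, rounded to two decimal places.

7.55 MB

7.2 MiB × 1,048,576 bytes/MiB = 7,549,747.2 bytes
1 MB = 1,000,000 bytes
7,549,747.2 / 1,000,000 = 7.55 MB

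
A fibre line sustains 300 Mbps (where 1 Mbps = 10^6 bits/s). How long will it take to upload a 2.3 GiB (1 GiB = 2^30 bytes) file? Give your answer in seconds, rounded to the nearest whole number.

66 seconds

2.3 GiB = 2,469,606,195.2 bytes = 19,756,849,561.6 bits
300 Mbps = 300,000,000 bits/s
time = 19,756,849,561.6 / 300,000,000 = 66 s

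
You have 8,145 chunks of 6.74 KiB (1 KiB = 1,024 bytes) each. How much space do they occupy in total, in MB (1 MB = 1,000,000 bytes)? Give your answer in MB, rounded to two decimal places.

56.21 MB

Total = 8,145 × 6.74 KiB = 54897.3 KiB
= 54897.3 × 1,024 bytes = 56,214,835.2 bytes
1 MB = 1,000,000 bytes
56,214,835.2 / 1,000,000 = 56.21 MB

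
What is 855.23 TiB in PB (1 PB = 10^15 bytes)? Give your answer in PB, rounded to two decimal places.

0.94 PB

855.23 TiB = 855.23 × 2^40 bytes = 940,335,329,422,868.48 bytes
1 PB = 10^15 bytes = 1,000,000,000,000,000 bytes
940,335,329,422,868.48 / 1,000,000,000,000,000 = 0.94 PB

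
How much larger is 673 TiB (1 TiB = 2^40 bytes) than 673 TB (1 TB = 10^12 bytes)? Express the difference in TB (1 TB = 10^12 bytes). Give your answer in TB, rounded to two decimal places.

673 TiB = 673 × 1,099,511,627,776 = 739,971,325,493,248 bytes
673 TB = 673 × 1,000,000,000,000 = 673,000,000,000,000 bytes
difference = 66,971,325,493,248 bytes
66,971,325,493,248 / 1,000,000,000,000 = 66.97 TB

66.97 TB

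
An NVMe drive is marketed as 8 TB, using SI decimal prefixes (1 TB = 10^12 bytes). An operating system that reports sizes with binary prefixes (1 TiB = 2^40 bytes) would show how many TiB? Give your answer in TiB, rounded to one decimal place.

7.3 TiB

8 TB = 8 × 10^12 bytes = 8,000,000,000,000 bytes
1 TiB = 1,099,511,627,776 bytes
8,000,000,000,000 / 1,099,511,627,776 = 7.3 TiB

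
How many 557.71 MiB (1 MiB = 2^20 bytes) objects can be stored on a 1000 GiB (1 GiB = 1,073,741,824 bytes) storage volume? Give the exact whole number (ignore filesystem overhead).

1,836

Capacity: 1000 GiB = 1,073,741,824,000 bytes
Per item: 557.71 MiB = 584,801,320.96 bytes
⌊1,073,741,824,000 / 584,801,320.96⌋ = 1,836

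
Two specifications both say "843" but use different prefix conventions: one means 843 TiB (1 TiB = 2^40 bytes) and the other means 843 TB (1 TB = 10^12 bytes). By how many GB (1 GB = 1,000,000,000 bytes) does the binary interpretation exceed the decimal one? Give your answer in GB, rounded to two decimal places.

843 TiB = 843 × 1,099,511,627,776 = 926,888,302,215,168 bytes
843 TB = 843 × 1,000,000,000,000 = 843,000,000,000,000 bytes
difference = 83,888,302,215,168 bytes
83,888,302,215,168 / 1,000,000,000 = 83,888.30 GB

83,888.30 GB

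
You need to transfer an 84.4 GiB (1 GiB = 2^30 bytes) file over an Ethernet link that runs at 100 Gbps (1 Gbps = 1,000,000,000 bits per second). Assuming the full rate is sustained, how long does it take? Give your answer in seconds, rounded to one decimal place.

7.2 seconds

84.4 GiB = 90,623,809,945.6 bytes = 724,990,479,564.8 bits
100 Gbps = 100,000,000,000 bits/s
time = 724,990,479,564.8 / 100,000,000,000 = 7.2 s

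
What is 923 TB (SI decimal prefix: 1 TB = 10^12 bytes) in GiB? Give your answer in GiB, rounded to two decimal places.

859,610.74 GiB

923 TB = 923 × 10^12 bytes = 923,000,000,000,000 bytes
1 GiB = 2^30 bytes = 1,073,741,824 bytes
923,000,000,000,000 / 1,073,741,824 = 859,610.74 GiB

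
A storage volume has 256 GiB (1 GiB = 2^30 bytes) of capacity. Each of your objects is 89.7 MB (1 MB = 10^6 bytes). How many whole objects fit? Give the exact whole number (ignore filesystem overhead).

3,064

Capacity: 256 GiB = 274,877,906,944 bytes
Per item: 89.7 MB = 89,700,000 bytes
⌊274,877,906,944 / 89,700,000⌋ = 3,064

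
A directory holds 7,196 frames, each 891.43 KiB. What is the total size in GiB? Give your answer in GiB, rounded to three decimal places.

6.118 GiB

Total = 7,196 × 891.43 KiB = 6414730.28 KiB
= 6414730.28 × 1,024 bytes = 6,568,683,806.72 bytes
1 GiB = 1,073,741,824 bytes
6,568,683,806.72 / 1,073,741,824 = 6.118 GiB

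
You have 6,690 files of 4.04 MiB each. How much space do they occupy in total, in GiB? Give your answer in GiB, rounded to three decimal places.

Total = 6,690 × 4.04 MiB = 27027.6 MiB
= 27027.6 × 1,048,576 bytes = 28,340,492,697.6 bytes
1 GiB = 1,073,741,824 bytes
28,340,492,697.6 / 1,073,741,824 = 26.394 GiB

26.394 GiB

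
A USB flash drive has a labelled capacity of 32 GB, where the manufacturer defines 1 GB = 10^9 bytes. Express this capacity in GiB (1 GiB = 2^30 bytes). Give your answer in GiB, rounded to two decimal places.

32 GB = 32 × 10^9 bytes = 32,000,000,000 bytes
1 GiB = 1,073,741,824 bytes
32,000,000,000 / 1,073,741,824 = 29.80 GiB

29.80 GiB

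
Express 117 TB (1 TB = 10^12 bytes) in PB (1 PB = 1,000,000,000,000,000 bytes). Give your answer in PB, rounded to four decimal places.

0.1170 PB

117 TB = 117 × 10^12 bytes = 117,000,000,000,000 bytes
1 PB = 10^15 bytes = 1,000,000,000,000,000 bytes
117,000,000,000,000 / 1,000,000,000,000,000 = 0.1170 PB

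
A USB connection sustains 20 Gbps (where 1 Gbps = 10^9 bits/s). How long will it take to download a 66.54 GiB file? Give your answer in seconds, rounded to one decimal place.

66.54 GiB = 71,446,780,968.96 bytes = 571,574,247,751.68 bits
20 Gbps = 20,000,000,000 bits/s
time = 571,574,247,751.68 / 20,000,000,000 = 28.6 s

28.6 seconds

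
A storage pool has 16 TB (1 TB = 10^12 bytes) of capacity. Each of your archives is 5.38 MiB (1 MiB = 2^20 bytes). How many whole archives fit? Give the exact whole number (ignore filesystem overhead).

2,836,206

Capacity: 16 TB = 16,000,000,000,000 bytes
Per item: 5.38 MiB = 5,641,338.88 bytes
⌊16,000,000,000,000 / 5,641,338.88⌋ = 2,836,206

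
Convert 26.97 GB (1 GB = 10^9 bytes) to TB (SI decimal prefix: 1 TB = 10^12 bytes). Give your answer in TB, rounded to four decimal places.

26.97 GB = 26.97 × 10^9 bytes = 26,970,000,000 bytes
1 TB = 10^12 bytes = 1,000,000,000,000 bytes
26,970,000,000 / 1,000,000,000,000 = 0.0270 TB

0.0270 TB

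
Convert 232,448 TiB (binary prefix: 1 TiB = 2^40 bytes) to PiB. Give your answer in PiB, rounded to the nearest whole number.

227 PiB

232,448 TiB × 1,099,511,627,776 bytes/TiB = 255,579,278,853,275,648 bytes
1 PiB = 1,125,899,906,842,624 bytes
255,579,278,853,275,648 / 1,125,899,906,842,624 = 227 PiB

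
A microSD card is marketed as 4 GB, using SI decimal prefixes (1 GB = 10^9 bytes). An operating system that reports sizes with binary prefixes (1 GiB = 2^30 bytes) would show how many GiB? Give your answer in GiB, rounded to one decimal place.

4 GB = 4 × 10^9 bytes = 4,000,000,000 bytes
1 GiB = 1,073,741,824 bytes
4,000,000,000 / 1,073,741,824 = 3.7 GiB

3.7 GiB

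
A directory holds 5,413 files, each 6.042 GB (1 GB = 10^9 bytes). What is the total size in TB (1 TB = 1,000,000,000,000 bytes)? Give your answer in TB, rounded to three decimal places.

32.705 TB

Total = 5,413 × 6.042 GB = 32705.346 GB
= 32705.346 × 1,000,000,000 bytes = 32,705,346,000,000 bytes
1 TB = 1,000,000,000,000 bytes
32,705,346,000,000 / 1,000,000,000,000 = 32.705 TB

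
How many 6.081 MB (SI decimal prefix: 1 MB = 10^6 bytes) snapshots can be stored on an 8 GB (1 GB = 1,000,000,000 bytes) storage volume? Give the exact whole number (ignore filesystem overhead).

Capacity: 8 GB = 8,000,000,000 bytes
Per item: 6.081 MB = 6,081,000 bytes
⌊8,000,000,000 / 6,081,000⌋ = 1,315

1,315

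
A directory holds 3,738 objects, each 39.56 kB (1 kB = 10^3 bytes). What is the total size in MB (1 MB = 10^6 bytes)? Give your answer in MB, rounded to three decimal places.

147.875 MB

Total = 3,738 × 39.56 kB = 147875.28 kB
= 147875.28 × 1,000 bytes = 147,875,280 bytes
1 MB = 1,000,000 bytes
147,875,280 / 1,000,000 = 147.875 MB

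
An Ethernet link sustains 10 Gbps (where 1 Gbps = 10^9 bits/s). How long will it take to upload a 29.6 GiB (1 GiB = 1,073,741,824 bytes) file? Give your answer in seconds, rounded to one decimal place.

29.6 GiB = 31,782,757,990.4 bytes = 254,262,063,923.2 bits
10 Gbps = 10,000,000,000 bits/s
time = 254,262,063,923.2 / 10,000,000,000 = 25.4 s

25.4 seconds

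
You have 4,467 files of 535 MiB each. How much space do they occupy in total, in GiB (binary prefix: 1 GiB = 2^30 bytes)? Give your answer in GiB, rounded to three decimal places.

2,333.833 GiB

Total = 4,467 × 535 MiB = 2,389,845 MiB
= 2,389,845 × 1,048,576 bytes = 2,505,934,110,720 bytes
1 GiB = 1,073,741,824 bytes
2,505,934,110,720 / 1,073,741,824 = 2,333.833 GiB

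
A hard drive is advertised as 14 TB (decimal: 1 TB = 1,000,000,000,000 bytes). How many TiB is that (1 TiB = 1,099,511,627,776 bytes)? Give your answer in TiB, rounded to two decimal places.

12.73 TiB

14 TB = 14 × 10^12 bytes = 14,000,000,000,000 bytes
1 TiB = 2^40 bytes = 1,099,511,627,776 bytes
14,000,000,000,000 / 1,099,511,627,776 = 12.73 TiB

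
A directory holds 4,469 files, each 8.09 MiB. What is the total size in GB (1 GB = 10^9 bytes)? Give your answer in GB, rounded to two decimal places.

37.91 GB

Total = 4,469 × 8.09 MiB = 36154.21 MiB
= 36154.21 × 1,048,576 bytes = 37,910,436,904.96 bytes
1 GB = 1,000,000,000 bytes
37,910,436,904.96 / 1,000,000,000 = 37.91 GB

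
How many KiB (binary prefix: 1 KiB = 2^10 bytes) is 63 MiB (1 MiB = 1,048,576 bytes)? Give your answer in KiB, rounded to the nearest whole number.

63 MiB × 1,048,576 bytes/MiB = 66,060,288 bytes
1 KiB = 2^10 bytes = 1,024 bytes
66,060,288 / 1,024 = 64,512 KiB

64,512 KiB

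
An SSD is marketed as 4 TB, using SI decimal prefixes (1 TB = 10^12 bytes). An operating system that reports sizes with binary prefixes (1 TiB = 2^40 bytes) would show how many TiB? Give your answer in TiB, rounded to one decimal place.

3.6 TiB

4 TB = 4 × 10^12 bytes = 4,000,000,000,000 bytes
1 TiB = 1,099,511,627,776 bytes
4,000,000,000,000 / 1,099,511,627,776 = 3.6 TiB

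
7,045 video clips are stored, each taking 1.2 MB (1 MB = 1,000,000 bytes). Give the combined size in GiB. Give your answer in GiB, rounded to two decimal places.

7.87 GiB

Total = 7,045 × 1.2 MB = 8454 MB
= 8454 × 1,000,000 bytes = 8,454,000,000 bytes
1 GiB = 1,073,741,824 bytes
8,454,000,000 / 1,073,741,824 = 7.87 GiB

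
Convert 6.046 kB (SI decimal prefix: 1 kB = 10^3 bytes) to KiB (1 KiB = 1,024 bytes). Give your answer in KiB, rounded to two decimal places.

5.90 KiB

6.046 kB = 6.046 × 10^3 bytes = 6,046 bytes
1 KiB = 2^10 bytes = 1,024 bytes
6,046 / 1,024 = 5.90 KiB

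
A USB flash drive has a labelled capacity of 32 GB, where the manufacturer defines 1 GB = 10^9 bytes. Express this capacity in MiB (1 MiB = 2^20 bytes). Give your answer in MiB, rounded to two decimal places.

32 GB = 32 × 10^9 bytes = 32,000,000,000 bytes
1 MiB = 1,048,576 bytes
32,000,000,000 / 1,048,576 = 30,517.58 MiB

30,517.58 MiB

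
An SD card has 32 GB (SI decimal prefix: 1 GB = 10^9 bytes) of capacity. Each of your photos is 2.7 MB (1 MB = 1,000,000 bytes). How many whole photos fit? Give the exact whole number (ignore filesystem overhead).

11,851

Capacity: 32 GB = 32,000,000,000 bytes
Per item: 2.7 MB = 2,700,000 bytes
⌊32,000,000,000 / 2,700,000⌋ = 11,851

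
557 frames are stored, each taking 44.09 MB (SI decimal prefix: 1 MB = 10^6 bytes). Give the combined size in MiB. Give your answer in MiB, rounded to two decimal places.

Total = 557 × 44.09 MB = 24558.13 MB
= 24558.13 × 1,000,000 bytes = 24,558,130,000 bytes
1 MiB = 1,048,576 bytes
24,558,130,000 / 1,048,576 = 23,420.46 MiB

23,420.46 MiB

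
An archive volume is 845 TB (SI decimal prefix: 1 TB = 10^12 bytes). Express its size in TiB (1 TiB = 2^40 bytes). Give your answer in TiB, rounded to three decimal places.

845 TB = 845 × 10^12 bytes = 845,000,000,000,000 bytes
1 TiB = 2^40 bytes = 1,099,511,627,776 bytes
845,000,000,000,000 / 1,099,511,627,776 = 768.523 TiB

768.523 TiB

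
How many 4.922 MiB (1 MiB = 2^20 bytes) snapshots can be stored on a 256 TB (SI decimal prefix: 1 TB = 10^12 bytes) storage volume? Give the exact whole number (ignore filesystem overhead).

49,601,914

Capacity: 256 TB = 256,000,000,000,000 bytes
Per item: 4.922 MiB = 5,161,091.072 bytes
⌊256,000,000,000,000 / 5,161,091.072⌋ = 49,601,914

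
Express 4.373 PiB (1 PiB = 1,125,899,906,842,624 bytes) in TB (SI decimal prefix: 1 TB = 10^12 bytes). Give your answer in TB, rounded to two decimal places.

4.373 PiB = 4.373 × 2^50 bytes = 4,923,560,292,622,794.752 bytes
1 TB = 10^12 bytes = 1,000,000,000,000 bytes
4,923,560,292,622,794.752 / 1,000,000,000,000 = 4,923.56 TB

4,923.56 TB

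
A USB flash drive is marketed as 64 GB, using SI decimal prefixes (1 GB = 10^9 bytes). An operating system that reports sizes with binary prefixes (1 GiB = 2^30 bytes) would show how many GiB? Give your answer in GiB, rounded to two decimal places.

64 GB = 64 × 10^9 bytes = 64,000,000,000 bytes
1 GiB = 2^30 bytes = 1,073,741,824 bytes
64,000,000,000 / 1,073,741,824 = 59.60 GiB

59.60 GiB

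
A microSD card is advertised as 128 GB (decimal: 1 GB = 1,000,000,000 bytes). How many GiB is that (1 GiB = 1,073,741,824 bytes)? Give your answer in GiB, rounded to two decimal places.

128 GB = 128 × 10^9 bytes = 128,000,000,000 bytes
1 GiB = 1,073,741,824 bytes
128,000,000,000 / 1,073,741,824 = 119.21 GiB

119.21 GiB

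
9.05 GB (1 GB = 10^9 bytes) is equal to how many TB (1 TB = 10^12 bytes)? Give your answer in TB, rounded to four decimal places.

0.0091 TB

9.05 GB × 1,000,000,000 bytes/GB = 9,050,000,000 bytes
1 TB = 1,000,000,000,000 bytes
9,050,000,000 / 1,000,000,000,000 = 0.0091 TB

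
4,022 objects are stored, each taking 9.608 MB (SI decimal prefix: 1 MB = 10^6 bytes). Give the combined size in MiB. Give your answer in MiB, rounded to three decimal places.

36,853.195 MiB

Total = 4,022 × 9.608 MB = 38643.376 MB
= 38643.376 × 1,000,000 bytes = 38,643,376,000 bytes
1 MiB = 1,048,576 bytes
38,643,376,000 / 1,048,576 = 36,853.195 MiB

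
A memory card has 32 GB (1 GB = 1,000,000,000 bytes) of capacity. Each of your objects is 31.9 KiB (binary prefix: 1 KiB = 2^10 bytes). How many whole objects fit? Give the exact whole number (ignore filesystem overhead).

979,623

Capacity: 32 GB = 32,000,000,000 bytes
Per item: 31.9 KiB = 32,665.6 bytes
⌊32,000,000,000 / 32,665.6⌋ = 979,623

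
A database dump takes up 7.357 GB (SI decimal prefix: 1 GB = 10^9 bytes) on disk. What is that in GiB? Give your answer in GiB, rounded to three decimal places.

7.357 GB × 1,000,000,000 bytes/GB = 7,357,000,000 bytes
1 GiB = 2^30 bytes = 1,073,741,824 bytes
7,357,000,000 / 1,073,741,824 = 6.852 GiB

6.852 GiB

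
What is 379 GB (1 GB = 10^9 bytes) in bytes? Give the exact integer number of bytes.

379,000,000,000 bytes

379 × 1,000,000,000 = 379,000,000,000 bytes  (1 GB = 10^9 bytes)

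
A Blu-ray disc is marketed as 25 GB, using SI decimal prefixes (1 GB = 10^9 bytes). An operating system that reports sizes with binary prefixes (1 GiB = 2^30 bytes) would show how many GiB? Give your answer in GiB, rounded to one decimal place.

25 GB = 25 × 10^9 bytes = 25,000,000,000 bytes
1 GiB = 1,073,741,824 bytes
25,000,000,000 / 1,073,741,824 = 23.3 GiB

23.3 GiB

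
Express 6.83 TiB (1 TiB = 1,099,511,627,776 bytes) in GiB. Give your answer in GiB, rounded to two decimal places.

6,993.92 GiB

6.83 TiB = 6.83 × 2^40 bytes = 7,509,664,417,710.08 bytes
1 GiB = 1,073,741,824 bytes
7,509,664,417,710.08 / 1,073,741,824 = 6,993.92 GiB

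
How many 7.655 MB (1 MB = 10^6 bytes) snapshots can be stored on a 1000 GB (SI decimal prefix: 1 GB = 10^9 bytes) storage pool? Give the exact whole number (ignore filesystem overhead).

Capacity: 1000 GB = 1,000,000,000,000 bytes
Per item: 7.655 MB = 7,655,000 bytes
⌊1,000,000,000,000 / 7,655,000⌋ = 130,633

130,633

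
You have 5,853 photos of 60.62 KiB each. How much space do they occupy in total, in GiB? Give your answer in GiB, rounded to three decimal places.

Total = 5,853 × 60.62 KiB = 354808.86 KiB
= 354808.86 × 1,024 bytes = 363,324,272.64 bytes
1 GiB = 1,073,741,824 bytes
363,324,272.64 / 1,073,741,824 = 0.338 GiB

0.338 GiB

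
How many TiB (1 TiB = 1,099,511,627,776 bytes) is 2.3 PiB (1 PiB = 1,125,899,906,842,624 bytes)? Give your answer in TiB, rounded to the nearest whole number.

2.3 PiB = 2.3 × 2^50 bytes = 2,589,569,785,738,035.2 bytes
1 TiB = 2^40 bytes = 1,099,511,627,776 bytes
2,589,569,785,738,035.2 / 1,099,511,627,776 = 2,355 TiB

2,355 TiB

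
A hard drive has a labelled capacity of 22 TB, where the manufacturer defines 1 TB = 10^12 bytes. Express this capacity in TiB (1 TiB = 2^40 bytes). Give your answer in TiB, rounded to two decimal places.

20.01 TiB

22 TB = 22 × 10^12 bytes = 22,000,000,000,000 bytes
1 TiB = 2^40 bytes = 1,099,511,627,776 bytes
22,000,000,000,000 / 1,099,511,627,776 = 20.01 TiB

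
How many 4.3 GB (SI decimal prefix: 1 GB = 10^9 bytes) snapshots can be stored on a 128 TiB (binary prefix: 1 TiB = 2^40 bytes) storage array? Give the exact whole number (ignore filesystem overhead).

Capacity: 128 TiB = 140,737,488,355,328 bytes
Per item: 4.3 GB = 4,300,000,000 bytes
⌊140,737,488,355,328 / 4,300,000,000⌋ = 32,729

32,729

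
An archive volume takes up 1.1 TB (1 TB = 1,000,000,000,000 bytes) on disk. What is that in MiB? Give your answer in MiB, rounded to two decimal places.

1,049,041.75 MiB

1.1 TB = 1.1 × 10^12 bytes = 1,100,000,000,000 bytes
1 MiB = 2^20 bytes = 1,048,576 bytes
1,100,000,000,000 / 1,048,576 = 1,049,041.75 MiB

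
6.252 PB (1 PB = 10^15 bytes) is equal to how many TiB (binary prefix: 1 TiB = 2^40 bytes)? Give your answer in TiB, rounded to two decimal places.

5,686.16 TiB

6.252 PB × 1,000,000,000,000,000 bytes/PB = 6,252,000,000,000,000 bytes
1 TiB = 1,099,511,627,776 bytes
6,252,000,000,000,000 / 1,099,511,627,776 = 5,686.16 TiB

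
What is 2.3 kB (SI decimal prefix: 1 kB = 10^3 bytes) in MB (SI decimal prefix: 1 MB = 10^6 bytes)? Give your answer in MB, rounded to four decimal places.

0.0023 MB

2.3 kB = 2.3 × 10^3 bytes = 2,300 bytes
1 MB = 1,000,000 bytes
2,300 / 1,000,000 = 0.0023 MB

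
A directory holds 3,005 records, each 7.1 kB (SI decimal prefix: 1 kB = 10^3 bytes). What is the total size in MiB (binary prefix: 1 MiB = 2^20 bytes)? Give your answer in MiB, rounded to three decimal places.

20.347 MiB

Total = 3,005 × 7.1 kB = 21335.5 kB
= 21335.5 × 1,000 bytes = 21,335,500 bytes
1 MiB = 1,048,576 bytes
21,335,500 / 1,048,576 = 20.347 MiB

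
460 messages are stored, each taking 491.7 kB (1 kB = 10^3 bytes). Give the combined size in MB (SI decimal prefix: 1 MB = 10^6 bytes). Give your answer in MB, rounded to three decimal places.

Total = 460 × 491.7 kB = 226,182 kB
= 226,182 × 1,000 bytes = 226,182,000 bytes
1 MB = 1,000,000 bytes
226,182,000 / 1,000,000 = 226.182 MB

226.182 MB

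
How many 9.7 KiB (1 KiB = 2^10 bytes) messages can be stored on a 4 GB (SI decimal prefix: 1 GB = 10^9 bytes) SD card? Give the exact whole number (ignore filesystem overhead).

402,706

Capacity: 4 GB = 4,000,000,000 bytes
Per item: 9.7 KiB = 9,932.8 bytes
⌊4,000,000,000 / 9,932.8⌋ = 402,706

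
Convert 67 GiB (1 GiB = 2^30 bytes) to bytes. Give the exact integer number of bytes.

71,940,702,208 bytes

67 × 1,073,741,824 = 71,940,702,208 bytes  (1 GiB = 2^30 bytes)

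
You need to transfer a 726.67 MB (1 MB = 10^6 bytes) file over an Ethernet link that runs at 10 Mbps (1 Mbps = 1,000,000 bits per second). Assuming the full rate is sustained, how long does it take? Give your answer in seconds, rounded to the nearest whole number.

726.67 MB = 726,670,000 bytes = 5,813,360,000 bits
10 Mbps = 10,000,000 bits/s
time = 5,813,360,000 / 10,000,000 = 581 s

581 seconds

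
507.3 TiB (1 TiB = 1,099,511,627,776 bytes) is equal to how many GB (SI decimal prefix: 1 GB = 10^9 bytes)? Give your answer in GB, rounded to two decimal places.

557,782.25 GB

507.3 TiB × 1,099,511,627,776 bytes/TiB = 557,782,248,770,764.8 bytes
1 GB = 10^9 bytes = 1,000,000,000 bytes
557,782,248,770,764.8 / 1,000,000,000 = 557,782.25 GB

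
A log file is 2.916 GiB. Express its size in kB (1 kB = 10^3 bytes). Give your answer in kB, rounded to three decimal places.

3,131,031.159 kB

2.916 GiB = 2.916 × 2^30 bytes = 3,131,031,158.784 bytes
1 kB = 10^3 bytes = 1,000 bytes
3,131,031,158.784 / 1,000 = 3,131,031.159 kB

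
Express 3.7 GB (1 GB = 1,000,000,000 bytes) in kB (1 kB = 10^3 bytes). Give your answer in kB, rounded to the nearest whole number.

3,700,000 kB

3.7 GB × 1,000,000,000 bytes/GB = 3,700,000,000 bytes
1 kB = 1,000 bytes
3,700,000,000 / 1,000 = 3,700,000 kB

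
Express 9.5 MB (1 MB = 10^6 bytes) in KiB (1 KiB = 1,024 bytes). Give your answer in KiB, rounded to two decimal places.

9.5 MB × 1,000,000 bytes/MB = 9,500,000 bytes
1 KiB = 2^10 bytes = 1,024 bytes
9,500,000 / 1,024 = 9,277.34 KiB

9,277.34 KiB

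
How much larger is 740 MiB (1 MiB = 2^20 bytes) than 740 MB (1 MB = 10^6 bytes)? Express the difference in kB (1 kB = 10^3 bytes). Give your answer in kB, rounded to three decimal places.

35,946.240 kB

740 MiB = 740 × 1,048,576 = 775,946,240 bytes
740 MB = 740 × 1,000,000 = 740,000,000 bytes
difference = 35,946,240 bytes
35,946,240 / 1,000 = 35,946.240 kB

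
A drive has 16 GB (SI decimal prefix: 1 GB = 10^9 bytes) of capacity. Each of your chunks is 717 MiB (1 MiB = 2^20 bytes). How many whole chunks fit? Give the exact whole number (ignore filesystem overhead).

Capacity: 16 GB = 16,000,000,000 bytes
Per item: 717 MiB = 751,828,992 bytes
⌊16,000,000,000 / 751,828,992⌋ = 21

21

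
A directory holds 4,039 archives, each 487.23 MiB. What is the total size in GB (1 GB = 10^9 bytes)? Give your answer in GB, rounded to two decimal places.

2,063.52 GB

Total = 4,039 × 487.23 MiB = 1967921.97 MiB
= 1967921.97 × 1,048,576 bytes = 2,063,515,747,614.72 bytes
1 GB = 1,000,000,000 bytes
2,063,515,747,614.72 / 1,000,000,000 = 2,063.52 GB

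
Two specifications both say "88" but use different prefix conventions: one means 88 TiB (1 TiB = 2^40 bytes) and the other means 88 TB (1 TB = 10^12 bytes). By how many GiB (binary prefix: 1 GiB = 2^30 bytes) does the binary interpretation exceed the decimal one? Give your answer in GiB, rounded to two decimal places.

88 TiB = 88 × 1,099,511,627,776 = 96,757,023,244,288 bytes
88 TB = 88 × 1,000,000,000,000 = 88,000,000,000,000 bytes
difference = 8,757,023,244,288 bytes
8,757,023,244,288 / 1,073,741,824 = 8,155.61 GiB

8,155.61 GiB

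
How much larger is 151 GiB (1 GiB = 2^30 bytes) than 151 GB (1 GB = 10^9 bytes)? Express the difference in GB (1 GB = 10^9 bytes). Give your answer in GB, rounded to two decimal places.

11.14 GB

151 GiB = 151 × 1,073,741,824 = 162,135,015,424 bytes
151 GB = 151 × 1,000,000,000 = 151,000,000,000 bytes
difference = 11,135,015,424 bytes
11,135,015,424 / 1,000,000,000 = 11.14 GB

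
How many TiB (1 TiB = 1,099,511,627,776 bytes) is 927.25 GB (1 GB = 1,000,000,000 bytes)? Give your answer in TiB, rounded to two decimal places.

927.25 GB = 927.25 × 10^9 bytes = 927,250,000,000 bytes
1 TiB = 1,099,511,627,776 bytes
927,250,000,000 / 1,099,511,627,776 = 0.84 TiB

0.84 TiB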